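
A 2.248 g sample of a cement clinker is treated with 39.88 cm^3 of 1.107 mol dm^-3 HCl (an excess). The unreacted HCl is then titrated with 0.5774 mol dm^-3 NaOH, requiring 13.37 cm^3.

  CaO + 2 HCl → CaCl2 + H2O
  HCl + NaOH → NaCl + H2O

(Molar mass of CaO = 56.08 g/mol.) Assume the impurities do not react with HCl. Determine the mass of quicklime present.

1.021 g

n(HCl) added = 0.03988 × 1.107 = 0.04415 mol
n(NaOH) used in back-titration = 0.01337 × 0.5774 = 7.720 × 10^-3 mol
n(HCl) left over = 7.720 × 10^-3 mol (1:1 ratio)
n(HCl) consumed by analyte = 0.04415 − 7.720 × 10^-3 = 0.03643 mol
From the 1:2 ratio, n(CaO) = 1/2 × 0.03643 = 0.01821 mol
mass of CaO = 0.01821 × 56.08 = 1.021 g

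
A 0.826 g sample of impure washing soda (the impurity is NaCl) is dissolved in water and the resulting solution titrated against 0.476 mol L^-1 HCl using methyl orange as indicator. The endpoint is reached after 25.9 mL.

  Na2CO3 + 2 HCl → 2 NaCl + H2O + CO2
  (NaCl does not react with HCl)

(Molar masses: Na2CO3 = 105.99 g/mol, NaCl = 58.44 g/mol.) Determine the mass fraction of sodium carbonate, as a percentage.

79.1 %

n(HCl) = 0.0259 × 0.476 = 0.0123 mol
Let x = n(Na2CO3), y = n(NaCl).
Titrant: 2x = 0.0123;  mass: 105.99x + 58.44y = 0.826
Solving, x = 6.16 × 10^-3 mol, y = 2.95 × 10^-3 mol
mass of Na2CO3 = 6.16 × 10^-3 × 105.99 = 0.653 g
% Na2CO3 = 0.653 / 0.826 × 100 = 79.1 %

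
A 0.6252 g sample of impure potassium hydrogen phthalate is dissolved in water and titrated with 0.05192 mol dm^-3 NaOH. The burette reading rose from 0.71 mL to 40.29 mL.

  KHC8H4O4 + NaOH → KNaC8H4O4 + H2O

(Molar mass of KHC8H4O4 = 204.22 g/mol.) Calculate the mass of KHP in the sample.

n(NaOH) = 0.03958 L × 0.05192 mol/L = 2.055 × 10^-3 mol
n(KHC8H4O4) = 2.055 × 10^-3 mol (1:1 ratio)
mass of KHC8H4O4 = 2.055 × 10^-3 × 204.22 g/mol = 0.4197 g

0.4197 g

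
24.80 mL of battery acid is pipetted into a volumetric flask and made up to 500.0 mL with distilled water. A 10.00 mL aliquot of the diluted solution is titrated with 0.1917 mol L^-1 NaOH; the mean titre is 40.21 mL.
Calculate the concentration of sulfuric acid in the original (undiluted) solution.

H2SO4 + 2 NaOH → Na2SO4 + 2 H2O
n(NaOH) = 0.04021 × 0.1917 = 7.708 × 10^-3 mol
From the 1:2 ratio, n(H2SO4) in the aliquot = 1/2 × 7.708 × 10^-3 = 3.854 × 10^-3 mol
[H2SO4]_dilute = 3.854 × 10^-3 / 0.01000 = 0.3854 mol/L
Dilution factor = 500.0 / 24.80 = 20.16
[H2SO4]_stock = 0.3854 × 20.16 = 7.770 mol/L

7.770 mol/L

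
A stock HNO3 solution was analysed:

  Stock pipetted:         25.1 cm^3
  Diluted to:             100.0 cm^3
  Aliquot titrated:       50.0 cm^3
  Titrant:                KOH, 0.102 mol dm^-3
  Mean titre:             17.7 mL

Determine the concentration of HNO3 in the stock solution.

0.144 mol/L

HNO3 + KOH → KNO3 + H2O
n(KOH) = 0.0177 × 0.102 = 1.81 × 10^-3 mol
n(HNO3) in the aliquot = 1.81 × 10^-3 mol (1:1 ratio)
[HNO3]_dilute = 1.81 × 10^-3 / 0.0500 = 0.0361 mol/L
Dilution factor = 100.0 / 25.1 = 3.984
[HNO3]_stock = 0.0361 × 3.984 = 0.144 mol/L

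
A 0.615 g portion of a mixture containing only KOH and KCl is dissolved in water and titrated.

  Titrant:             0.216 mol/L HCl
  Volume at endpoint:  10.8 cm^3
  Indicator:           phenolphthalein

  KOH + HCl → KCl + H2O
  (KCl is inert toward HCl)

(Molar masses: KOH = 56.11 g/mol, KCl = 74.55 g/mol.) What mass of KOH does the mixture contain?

n(HCl) = 0.0108 × 0.216 = 2.33 × 10^-3 mol
Let x = n(KOH), y = n(KCl).
Titrant: 1x = 2.33 × 10^-3;  mass: 56.11x + 74.55y = 0.615
Solving, x = 2.33 × 10^-3 mol, y = 6.49 × 10^-3 mol
mass of KOH = 2.33 × 10^-3 × 56.11 = 0.131 g

0.131 g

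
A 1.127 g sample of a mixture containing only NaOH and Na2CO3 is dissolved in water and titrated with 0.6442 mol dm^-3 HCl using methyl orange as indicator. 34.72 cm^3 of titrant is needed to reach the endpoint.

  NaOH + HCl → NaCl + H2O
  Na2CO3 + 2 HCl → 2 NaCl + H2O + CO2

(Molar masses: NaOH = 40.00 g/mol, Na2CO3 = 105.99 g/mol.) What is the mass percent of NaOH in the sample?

n(HCl) = 0.03472 × 0.6442 = 0.02237 mol
Let x = n(NaOH), y = n(Na2CO3).
Titrant: 1x + 2y = 0.02237;  mass: 40.00x + 105.99y = 1.127
Solving, x = 4.488 × 10^-3 mol, y = 8.939 × 10^-3 mol
mass of NaOH = 4.488 × 10^-3 × 40.00 = 0.1795 g
% NaOH = 0.1795 / 1.127 × 100 = 15.93 %

15.93 %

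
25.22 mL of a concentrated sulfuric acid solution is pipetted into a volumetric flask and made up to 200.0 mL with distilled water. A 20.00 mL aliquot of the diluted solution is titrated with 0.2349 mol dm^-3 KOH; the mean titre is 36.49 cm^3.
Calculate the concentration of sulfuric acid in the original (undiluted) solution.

1.699 mol/L

H2SO4 + 2 KOH → K2SO4 + 2 H2O
n(KOH) = 0.03649 × 0.2349 = 8.572 × 10^-3 mol
From the 1:2 ratio, n(H2SO4) in the aliquot = 1/2 × 8.572 × 10^-3 = 4.286 × 10^-3 mol
[H2SO4]_dilute = 4.286 × 10^-3 / 0.02000 = 0.2143 mol/L
Dilution factor = 200.0 / 25.22 = 7.930
[H2SO4]_stock = 0.2143 × 7.930 = 1.699 mol/L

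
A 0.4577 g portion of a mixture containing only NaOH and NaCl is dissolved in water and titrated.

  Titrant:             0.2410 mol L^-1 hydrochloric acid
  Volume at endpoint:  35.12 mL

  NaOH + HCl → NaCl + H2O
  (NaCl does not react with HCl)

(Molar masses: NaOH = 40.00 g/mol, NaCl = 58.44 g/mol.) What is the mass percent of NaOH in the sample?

n(HCl) = 0.03512 × 0.2410 = 8.464 × 10^-3 mol
Let x = n(NaOH), y = n(NaCl).
Titrant: 1x = 8.464 × 10^-3;  mass: 40.00x + 58.44y = 0.4577
Solving, x = 8.464 × 10^-3 mol, y = 2.039 × 10^-3 mol
mass of NaOH = 8.464 × 10^-3 × 40.00 = 0.3386 g
% NaOH = 0.3386 / 0.4577 × 100 = 73.97 %

73.97 %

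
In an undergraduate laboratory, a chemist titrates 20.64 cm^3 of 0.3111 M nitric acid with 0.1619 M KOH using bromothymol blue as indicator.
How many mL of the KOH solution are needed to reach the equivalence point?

39.66 mL

HNO3 + KOH → KNO3 + H2O
n(HNO3) = 0.02064 L × 0.3111 mol/L = 6.421 × 10^-3 mol
n(KOH) = 6.421 × 10^-3 mol (1:1 stoichiometry)
V(KOH) = 6.421 × 10^-3 mol / 0.1619 mol/L = 0.03966 L = 39.66 mL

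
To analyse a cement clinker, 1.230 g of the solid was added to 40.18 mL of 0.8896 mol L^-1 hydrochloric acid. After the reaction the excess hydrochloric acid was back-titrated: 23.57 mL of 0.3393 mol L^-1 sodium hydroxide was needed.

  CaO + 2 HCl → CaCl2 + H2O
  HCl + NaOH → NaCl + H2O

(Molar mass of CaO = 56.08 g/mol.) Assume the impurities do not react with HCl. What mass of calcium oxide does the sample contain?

n(HCl) added = 0.04018 × 0.8896 = 0.03574 mol
n(NaOH) used in back-titration = 0.02357 × 0.3393 = 7.997 × 10^-3 mol
n(HCl) left over = 7.997 × 10^-3 mol (1:1 ratio)
n(HCl) consumed by analyte = 0.03574 − 7.997 × 10^-3 = 0.02775 mol
From the 1:2 ratio, n(CaO) = 1/2 × 0.02775 = 0.01387 mol
mass of CaO = 0.01387 × 56.08 = 0.7780 g

0.7780 g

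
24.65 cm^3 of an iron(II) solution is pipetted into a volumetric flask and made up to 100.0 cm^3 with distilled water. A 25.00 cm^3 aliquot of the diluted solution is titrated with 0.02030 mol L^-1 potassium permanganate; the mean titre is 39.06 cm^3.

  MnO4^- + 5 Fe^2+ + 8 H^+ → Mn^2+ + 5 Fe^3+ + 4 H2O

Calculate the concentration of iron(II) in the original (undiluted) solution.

n(KMnO4) = 0.03906 × 0.02030 = 7.929 × 10^-4 mol
From the 5:1 ratio, n(Fe2+) in the aliquot = 5/1 × 7.929 × 10^-4 = 3.965 × 10^-3 mol
[Fe2+]_dilute = 3.965 × 10^-3 / 0.02500 = 0.1586 mol/L
Dilution factor = 100.0 / 24.65 = 4.057
[Fe2+]_stock = 0.1586 × 4.057 = 0.6433 mol/L

0.6433 mol/L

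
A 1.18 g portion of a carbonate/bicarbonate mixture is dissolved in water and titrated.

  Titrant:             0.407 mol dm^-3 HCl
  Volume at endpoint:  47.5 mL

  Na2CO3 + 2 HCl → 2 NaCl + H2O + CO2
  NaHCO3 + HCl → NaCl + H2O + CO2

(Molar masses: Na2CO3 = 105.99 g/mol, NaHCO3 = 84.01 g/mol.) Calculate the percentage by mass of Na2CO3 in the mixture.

64.3 %

n(HCl) = 0.0475 × 0.407 = 0.0193 mol
Let x = n(Na2CO3), y = n(NaHCO3).
Titrant: 2x + 1y = 0.0193;  mass: 105.99x + 84.01y = 1.18
Solving, x = 7.16 × 10^-3 mol, y = 5.01 × 10^-3 mol
mass of Na2CO3 = 7.16 × 10^-3 × 105.99 = 0.759 g
% Na2CO3 = 0.759 / 1.18 × 100 = 64.3 %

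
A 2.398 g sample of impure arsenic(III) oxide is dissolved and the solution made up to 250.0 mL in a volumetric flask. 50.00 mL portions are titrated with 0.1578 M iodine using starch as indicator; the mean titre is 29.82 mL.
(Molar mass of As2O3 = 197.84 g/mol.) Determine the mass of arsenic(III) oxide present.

As2O3 + 2 I2 + 2 H2O → As2O5 + 4 HI
n(I2) per titration = 0.02982 × 0.1578 = 4.706 × 10^-3 mol
From the 1:2 ratio, n(As2O3) in each aliquot = 1/2 × 4.706 × 10^-3 = 2.353 × 10^-3 mol
n(As2O3) in the whole flask = 2.353 × 10^-3 × 250.0/50.00 = 0.01176 mol
mass of As2O3 = 0.01176 × 197.84 = 2.327 g

2.327 g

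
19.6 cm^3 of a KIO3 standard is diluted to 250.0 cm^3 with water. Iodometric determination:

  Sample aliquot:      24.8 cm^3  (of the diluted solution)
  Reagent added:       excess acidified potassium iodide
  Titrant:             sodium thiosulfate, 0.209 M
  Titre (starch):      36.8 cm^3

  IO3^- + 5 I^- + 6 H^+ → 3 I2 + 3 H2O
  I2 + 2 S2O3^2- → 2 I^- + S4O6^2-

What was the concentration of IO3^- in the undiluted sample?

n(S2O3^2-) = 0.0368 × 0.209 = 7.69 × 10^-3 mol
n(I2) = n(S2O3^2-)/2 = 3.85 × 10^-3 mol
From the 1:3 ratio, n(IO3^-) in the aliquot = 1/3 × 3.85 × 10^-3 = 1.28 × 10^-3 mol
[IO3^-]_dilute = 1.28 × 10^-3 / 0.0248 = 0.0517 mol/L
[IO3^-]_original = 0.0517 × 250.0/19.6 = 0.659 mol/L

0.659 M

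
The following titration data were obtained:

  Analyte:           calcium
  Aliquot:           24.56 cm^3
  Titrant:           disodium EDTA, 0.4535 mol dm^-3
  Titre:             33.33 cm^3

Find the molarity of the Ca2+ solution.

0.6154 mol/L

Ca^2+ + EDTA^4- → [Ca(EDTA)]^2-
n(EDTA) = 0.03333 L × 0.4535 mol/L = 0.01512 mol
n(Ca2+) = 0.01512 mol (1:1 mole ratio)
[Ca2+] = 0.01512 mol / 0.02456 L = 0.6154 mol/L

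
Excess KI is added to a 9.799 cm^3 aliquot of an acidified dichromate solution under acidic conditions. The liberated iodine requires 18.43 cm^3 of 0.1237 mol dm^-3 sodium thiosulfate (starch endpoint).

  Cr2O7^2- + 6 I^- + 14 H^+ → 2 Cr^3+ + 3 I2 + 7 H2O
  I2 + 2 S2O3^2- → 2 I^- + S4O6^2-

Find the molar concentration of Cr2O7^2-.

n(S2O3^2-) = 0.01843 × 0.1237 = 2.280 × 10^-3 mol
n(I2) = n(S2O3^2-)/2 = 1.140 × 10^-3 mol
From the 1:3 ratio, n(Cr2O7^2-) in the aliquot = 1/3 × 1.140 × 10^-3 = 3.800 × 10^-4 mol
[Cr2O7^2-] = 3.800 × 10^-4 / 0.009799 = 0.03878 mol/L

0.03878 mol/L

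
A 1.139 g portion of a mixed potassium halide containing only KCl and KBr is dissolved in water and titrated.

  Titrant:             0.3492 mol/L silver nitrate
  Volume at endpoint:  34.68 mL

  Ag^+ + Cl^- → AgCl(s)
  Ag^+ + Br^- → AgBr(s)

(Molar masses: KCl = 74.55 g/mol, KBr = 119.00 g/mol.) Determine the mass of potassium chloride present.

0.5067 g

n(AgNO3) = 0.03468 × 0.3492 = 0.01211 mol
Let x = n(KCl), y = n(KBr).
Titrant: 1x + 1y = 0.01211;  mass: 74.55x + 119.00y = 1.139
Solving, x = 6.797 × 10^-3 mol, y = 5.313 × 10^-3 mol
mass of KCl = 6.797 × 10^-3 × 74.55 = 0.5067 g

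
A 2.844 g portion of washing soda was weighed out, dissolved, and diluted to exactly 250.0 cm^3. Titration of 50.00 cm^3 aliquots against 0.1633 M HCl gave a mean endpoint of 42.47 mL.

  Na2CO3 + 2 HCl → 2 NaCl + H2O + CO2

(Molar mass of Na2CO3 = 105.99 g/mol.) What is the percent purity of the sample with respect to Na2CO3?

n(HCl) per titration = 0.04247 × 0.1633 = 6.935 × 10^-3 mol
From the 1:2 ratio, n(Na2CO3) in each aliquot = 1/2 × 6.935 × 10^-3 = 3.468 × 10^-3 mol
n(Na2CO3) in the whole flask = 3.468 × 10^-3 × 250.0/50.00 = 0.01734 mol
mass of Na2CO3 = 0.01734 × 105.99 = 1.838 g
% Na2CO3 = 1.838 / 2.844 × 100 = 64.62 %

64.62 %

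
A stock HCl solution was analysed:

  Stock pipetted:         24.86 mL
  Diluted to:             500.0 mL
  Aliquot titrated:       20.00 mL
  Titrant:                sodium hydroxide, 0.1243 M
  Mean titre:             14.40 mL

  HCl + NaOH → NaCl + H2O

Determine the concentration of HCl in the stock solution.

1.800 M

n(NaOH) = 0.01440 × 0.1243 = 1.790 × 10^-3 mol
n(HCl) in the aliquot = 1.790 × 10^-3 mol (1:1 ratio)
[HCl]_dilute = 1.790 × 10^-3 / 0.02000 = 0.08950 mol/L
Dilution factor = 500.0 / 24.86 = 20.11
[HCl]_stock = 0.08950 × 20.11 = 1.800 mol/L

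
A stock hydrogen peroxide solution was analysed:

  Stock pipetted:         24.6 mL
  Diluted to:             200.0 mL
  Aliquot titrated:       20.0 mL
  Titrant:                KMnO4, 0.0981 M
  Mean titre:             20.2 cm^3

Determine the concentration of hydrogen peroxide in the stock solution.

2 MnO4^- + 5 H2O2 + 6 H^+ → 2 Mn^2+ + 5 O2 + 8 H2O
n(KMnO4) = 0.0202 × 0.0981 = 1.98 × 10^-3 mol
From the 5:2 ratio, n(H2O2) in the aliquot = 5/2 × 1.98 × 10^-3 = 4.95 × 10^-3 mol
[H2O2]_dilute = 4.95 × 10^-3 / 0.0200 = 0.248 mol/L
Dilution factor = 200.0 / 24.6 = 8.130
[H2O2]_stock = 0.248 × 8.130 = 2.01 mol/L

2.01 M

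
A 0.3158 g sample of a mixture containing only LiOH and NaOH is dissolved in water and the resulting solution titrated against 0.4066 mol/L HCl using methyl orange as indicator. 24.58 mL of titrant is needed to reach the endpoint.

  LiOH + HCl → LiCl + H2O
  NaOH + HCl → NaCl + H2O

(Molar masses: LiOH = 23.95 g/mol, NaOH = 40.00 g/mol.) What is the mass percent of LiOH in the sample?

n(HCl) = 0.02458 × 0.4066 = 9.994 × 10^-3 mol
Let x = n(LiOH), y = n(NaOH).
Titrant: 1x + 1y = 9.994 × 10^-3;  mass: 23.95x + 40.00y = 0.3158
Solving, x = 5.232 × 10^-3 mol, y = 4.763 × 10^-3 mol
mass of LiOH = 5.232 × 10^-3 × 23.95 = 0.1253 g
% LiOH = 0.1253 / 0.3158 × 100 = 39.68 %

39.68 %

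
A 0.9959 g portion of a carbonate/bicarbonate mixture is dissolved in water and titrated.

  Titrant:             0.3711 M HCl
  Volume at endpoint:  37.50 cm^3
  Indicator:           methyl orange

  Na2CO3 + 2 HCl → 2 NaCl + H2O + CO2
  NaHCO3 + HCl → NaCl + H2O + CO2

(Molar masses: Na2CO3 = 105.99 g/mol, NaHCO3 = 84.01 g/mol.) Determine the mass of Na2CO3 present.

n(HCl) = 0.03750 × 0.3711 = 0.01392 mol
Let x = n(Na2CO3), y = n(NaHCO3).
Titrant: 2x + 1y = 0.01392;  mass: 105.99x + 84.01y = 0.9959
Solving, x = 2.792 × 10^-3 mol, y = 8.332 × 10^-3 mol
mass of Na2CO3 = 2.792 × 10^-3 × 105.99 = 0.2960 g

0.2960 g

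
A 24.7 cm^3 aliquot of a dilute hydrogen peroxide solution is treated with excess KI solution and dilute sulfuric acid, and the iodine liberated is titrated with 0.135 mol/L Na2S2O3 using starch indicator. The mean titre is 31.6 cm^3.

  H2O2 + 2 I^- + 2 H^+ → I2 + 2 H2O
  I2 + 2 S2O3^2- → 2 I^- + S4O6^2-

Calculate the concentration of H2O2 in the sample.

0.0864 mol/L

n(S2O3^2-) = 0.0316 × 0.135 = 4.27 × 10^-3 mol
n(I2) = n(S2O3^2-)/2 = 2.13 × 10^-3 mol
n(H2O2) in the aliquot = 2.13 × 10^-3 mol (1:1 ratio)
[H2O2] = 2.13 × 10^-3 / 0.0247 = 0.0864 mol/L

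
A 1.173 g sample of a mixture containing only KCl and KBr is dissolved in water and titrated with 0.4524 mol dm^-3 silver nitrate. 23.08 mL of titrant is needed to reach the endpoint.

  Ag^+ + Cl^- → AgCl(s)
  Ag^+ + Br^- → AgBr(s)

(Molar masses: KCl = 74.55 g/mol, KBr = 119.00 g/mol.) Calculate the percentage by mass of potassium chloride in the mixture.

n(AgNO3) = 0.02308 × 0.4524 = 0.01044 mol
Let x = n(KCl), y = n(KBr).
Titrant: 1x + 1y = 0.01044;  mass: 74.55x + 119.00y = 1.173
Solving, x = 1.564 × 10^-3 mol, y = 8.877 × 10^-3 mol
mass of KCl = 1.564 × 10^-3 × 74.55 = 0.1166 g
% KCl = 0.1166 / 1.173 × 100 = 9.941 %

9.941 %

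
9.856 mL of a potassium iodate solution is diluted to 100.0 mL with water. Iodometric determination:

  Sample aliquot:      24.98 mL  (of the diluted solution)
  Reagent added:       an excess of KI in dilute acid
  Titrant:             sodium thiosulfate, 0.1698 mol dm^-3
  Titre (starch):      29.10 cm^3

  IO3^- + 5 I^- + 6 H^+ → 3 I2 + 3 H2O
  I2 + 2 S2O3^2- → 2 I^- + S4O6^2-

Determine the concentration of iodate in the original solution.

n(S2O3^2-) = 0.02910 × 0.1698 = 4.941 × 10^-3 mol
n(I2) = n(S2O3^2-)/2 = 2.471 × 10^-3 mol
From the 1:3 ratio, n(IO3^-) in the aliquot = 1/3 × 2.471 × 10^-3 = 8.235 × 10^-4 mol
[IO3^-]_dilute = 8.235 × 10^-4 / 0.02498 = 0.03297 mol/L
[IO3^-]_original = 0.03297 × 100.0/9.856 = 0.3345 mol/L

0.3345 mol/L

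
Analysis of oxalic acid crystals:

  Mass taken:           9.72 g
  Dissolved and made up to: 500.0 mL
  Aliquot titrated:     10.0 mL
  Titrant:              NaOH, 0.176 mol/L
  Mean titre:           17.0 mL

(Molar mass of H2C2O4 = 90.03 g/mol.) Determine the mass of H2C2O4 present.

6.73 g

H2C2O4 + 2 NaOH → Na2C2O4 + 2 H2O
n(NaOH) per titration = 0.0170 × 0.176 = 2.99 × 10^-3 mol
From the 1:2 ratio, n(H2C2O4) in each aliquot = 1/2 × 2.99 × 10^-3 = 1.50 × 10^-3 mol
n(H2C2O4) in the whole flask = 1.50 × 10^-3 × 500.0/10.0 = 0.0748 mol
mass of H2C2O4 = 0.0748 × 90.03 = 6.73 g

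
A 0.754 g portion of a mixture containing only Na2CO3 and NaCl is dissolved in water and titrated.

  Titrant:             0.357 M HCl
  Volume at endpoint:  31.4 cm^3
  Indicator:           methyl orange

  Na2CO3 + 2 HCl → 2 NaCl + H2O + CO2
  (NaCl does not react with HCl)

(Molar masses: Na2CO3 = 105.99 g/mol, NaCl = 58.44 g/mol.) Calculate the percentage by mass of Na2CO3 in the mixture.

78.8 %

n(HCl) = 0.0314 × 0.357 = 0.0112 mol
Let x = n(Na2CO3), y = n(NaCl).
Titrant: 2x = 0.0112;  mass: 105.99x + 58.44y = 0.754
Solving, x = 5.60 × 10^-3 mol, y = 2.74 × 10^-3 mol
mass of Na2CO3 = 5.60 × 10^-3 × 105.99 = 0.594 g
% Na2CO3 = 0.594 / 0.754 × 100 = 78.8 %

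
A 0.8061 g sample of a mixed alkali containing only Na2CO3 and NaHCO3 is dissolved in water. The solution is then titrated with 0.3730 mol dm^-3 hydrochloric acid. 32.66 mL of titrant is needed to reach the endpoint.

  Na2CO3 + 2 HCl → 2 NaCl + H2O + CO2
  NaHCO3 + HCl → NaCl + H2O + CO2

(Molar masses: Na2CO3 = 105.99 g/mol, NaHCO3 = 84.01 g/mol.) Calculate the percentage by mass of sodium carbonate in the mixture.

46.07 %

n(HCl) = 0.03266 × 0.3730 = 0.01218 mol
Let x = n(Na2CO3), y = n(NaHCO3).
Titrant: 2x + 1y = 0.01218;  mass: 105.99x + 84.01y = 0.8061
Solving, x = 3.504 × 10^-3 mol, y = 5.175 × 10^-3 mol
mass of Na2CO3 = 3.504 × 10^-3 × 105.99 = 0.3713 g
% Na2CO3 = 0.3713 / 0.8061 × 100 = 46.07 %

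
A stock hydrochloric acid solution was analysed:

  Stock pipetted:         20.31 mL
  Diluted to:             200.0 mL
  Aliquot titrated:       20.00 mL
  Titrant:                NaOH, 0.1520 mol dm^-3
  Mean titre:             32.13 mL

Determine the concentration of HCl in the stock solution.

HCl + NaOH → NaCl + H2O
n(NaOH) = 0.03213 × 0.1520 = 4.884 × 10^-3 mol
n(HCl) in the aliquot = 4.884 × 10^-3 mol (1:1 ratio)
[HCl]_dilute = 4.884 × 10^-3 / 0.02000 = 0.2442 mol/L
Dilution factor = 200.0 / 20.31 = 9.847
[HCl]_stock = 0.2442 × 9.847 = 2.405 mol/L

2.405 mol/L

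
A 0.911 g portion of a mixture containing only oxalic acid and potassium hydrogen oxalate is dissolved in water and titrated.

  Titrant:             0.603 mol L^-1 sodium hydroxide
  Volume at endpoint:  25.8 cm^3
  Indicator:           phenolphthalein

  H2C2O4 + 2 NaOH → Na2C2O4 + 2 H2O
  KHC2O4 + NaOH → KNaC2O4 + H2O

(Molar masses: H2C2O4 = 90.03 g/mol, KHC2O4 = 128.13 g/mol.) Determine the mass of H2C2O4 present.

n(NaOH) = 0.0258 × 0.603 = 0.0156 mol
Let x = n(H2C2O4), y = n(KHC2O4).
Titrant: 2x + 1y = 0.0156;  mass: 90.03x + 128.13y = 0.911
Solving, x = 6.51 × 10^-3 mol, y = 2.53 × 10^-3 mol
mass of H2C2O4 = 6.51 × 10^-3 × 90.03 = 0.586 g

0.586 g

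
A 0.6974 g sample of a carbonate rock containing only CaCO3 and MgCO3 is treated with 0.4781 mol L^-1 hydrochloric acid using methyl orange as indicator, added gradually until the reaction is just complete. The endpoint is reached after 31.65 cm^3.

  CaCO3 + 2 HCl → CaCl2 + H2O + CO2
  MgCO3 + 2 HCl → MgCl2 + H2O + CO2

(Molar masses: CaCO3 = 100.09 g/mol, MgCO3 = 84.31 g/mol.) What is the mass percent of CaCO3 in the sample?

54.13 %

n(HCl) = 0.03165 × 0.4781 = 0.01513 mol
Let x = n(CaCO3), y = n(MgCO3).
Titrant: 2x + 2y = 0.01513;  mass: 100.09x + 84.31y = 0.6974
Solving, x = 3.772 × 10^-3 mol, y = 3.794 × 10^-3 mol
mass of CaCO3 = 3.772 × 10^-3 × 100.09 = 0.3775 g
% CaCO3 = 0.3775 / 0.6974 × 100 = 54.13 %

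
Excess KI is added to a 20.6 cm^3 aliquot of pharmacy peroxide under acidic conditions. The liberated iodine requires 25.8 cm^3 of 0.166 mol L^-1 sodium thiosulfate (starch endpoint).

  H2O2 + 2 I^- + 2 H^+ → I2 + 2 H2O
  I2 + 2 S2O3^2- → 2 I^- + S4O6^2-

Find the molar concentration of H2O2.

n(S2O3^2-) = 0.0258 × 0.166 = 4.28 × 10^-3 mol
n(I2) = n(S2O3^2-)/2 = 2.14 × 10^-3 mol
n(H2O2) in the aliquot = 2.14 × 10^-3 mol (1:1 ratio)
[H2O2] = 2.14 × 10^-3 / 0.0206 = 0.104 mol/L

0.104 mol/L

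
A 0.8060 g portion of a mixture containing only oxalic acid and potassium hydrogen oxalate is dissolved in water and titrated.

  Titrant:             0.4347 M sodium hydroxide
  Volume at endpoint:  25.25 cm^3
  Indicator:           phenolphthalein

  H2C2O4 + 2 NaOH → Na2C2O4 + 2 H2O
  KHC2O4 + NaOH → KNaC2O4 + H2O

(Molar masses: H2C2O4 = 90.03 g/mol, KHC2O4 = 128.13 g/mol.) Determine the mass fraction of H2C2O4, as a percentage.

n(NaOH) = 0.02525 × 0.4347 = 0.01098 mol
Let x = n(H2C2O4), y = n(KHC2O4).
Titrant: 2x + 1y = 0.01098;  mass: 90.03x + 128.13y = 0.8060
Solving, x = 3.612 × 10^-3 mol, y = 3.753 × 10^-3 mol
mass of H2C2O4 = 3.612 × 10^-3 × 90.03 = 0.3252 g
% H2C2O4 = 0.3252 / 0.8060 × 100 = 40.34 %

40.34 %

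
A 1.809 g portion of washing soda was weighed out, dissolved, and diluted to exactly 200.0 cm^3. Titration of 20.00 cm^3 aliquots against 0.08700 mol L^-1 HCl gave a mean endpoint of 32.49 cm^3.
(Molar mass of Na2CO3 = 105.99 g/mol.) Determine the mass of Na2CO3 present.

Na2CO3 + 2 HCl → 2 NaCl + H2O + CO2
n(HCl) per titration = 0.03249 × 0.08700 = 2.827 × 10^-3 mol
From the 1:2 ratio, n(Na2CO3) in each aliquot = 1/2 × 2.827 × 10^-3 = 1.413 × 10^-3 mol
n(Na2CO3) in the whole flask = 1.413 × 10^-3 × 200.0/20.00 = 0.01413 mol
mass of Na2CO3 = 0.01413 × 105.99 = 1.498 g

1.498 g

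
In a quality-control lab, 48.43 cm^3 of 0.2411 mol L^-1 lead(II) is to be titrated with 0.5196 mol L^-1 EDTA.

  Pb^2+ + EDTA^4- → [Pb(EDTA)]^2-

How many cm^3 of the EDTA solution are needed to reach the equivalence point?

22.47 mL

n(Pb2+) = 0.04843 L × 0.2411 mol/L = 0.01168 mol
n(EDTA) = 0.01168 mol (1:1 stoichiometry)
V(EDTA) = 0.01168 mol / 0.5196 mol/L = 0.02247 L = 22.47 mL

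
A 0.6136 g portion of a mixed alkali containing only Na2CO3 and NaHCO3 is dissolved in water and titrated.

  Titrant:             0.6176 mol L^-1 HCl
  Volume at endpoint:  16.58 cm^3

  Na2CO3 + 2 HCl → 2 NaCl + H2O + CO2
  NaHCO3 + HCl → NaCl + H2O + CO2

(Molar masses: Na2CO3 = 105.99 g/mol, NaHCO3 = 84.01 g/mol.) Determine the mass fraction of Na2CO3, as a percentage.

68.68 %

n(HCl) = 0.01658 × 0.6176 = 0.01024 mol
Let x = n(Na2CO3), y = n(NaHCO3).
Titrant: 2x + 1y = 0.01024;  mass: 105.99x + 84.01y = 0.6136
Solving, x = 3.976 × 10^-3 mol, y = 2.287 × 10^-3 mol
mass of Na2CO3 = 3.976 × 10^-3 × 105.99 = 0.4214 g
% Na2CO3 = 0.4214 / 0.6136 × 100 = 68.68 %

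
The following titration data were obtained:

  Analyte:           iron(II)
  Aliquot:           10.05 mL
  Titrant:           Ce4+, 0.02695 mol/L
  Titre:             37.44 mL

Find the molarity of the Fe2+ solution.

Ce^4+ + Fe^2+ → Ce^3+ + Fe^3+
n(Ce4+) = 0.03744 L × 0.02695 mol/L = 1.009 × 10^-3 mol
n(Fe2+) = 1.009 × 10^-3 mol (1:1 mole ratio)
[Fe2+] = 1.009 × 10^-3 mol / 0.01005 L = 0.1004 mol/L

0.1004 mol/L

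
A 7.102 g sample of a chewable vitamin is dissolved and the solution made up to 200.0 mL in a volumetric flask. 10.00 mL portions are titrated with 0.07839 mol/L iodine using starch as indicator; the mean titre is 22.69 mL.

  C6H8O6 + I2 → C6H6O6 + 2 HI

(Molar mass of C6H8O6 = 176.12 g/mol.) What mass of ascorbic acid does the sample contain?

6.265 g

n(I2) per titration = 0.02269 × 0.07839 = 1.779 × 10^-3 mol
n(C6H8O6) in each aliquot = 1.779 × 10^-3 mol (1:1 ratio)
n(C6H8O6) in the whole flask = 1.779 × 10^-3 × 200.0/10.00 = 0.03557 mol
mass of C6H8O6 = 0.03557 × 176.12 = 6.265 g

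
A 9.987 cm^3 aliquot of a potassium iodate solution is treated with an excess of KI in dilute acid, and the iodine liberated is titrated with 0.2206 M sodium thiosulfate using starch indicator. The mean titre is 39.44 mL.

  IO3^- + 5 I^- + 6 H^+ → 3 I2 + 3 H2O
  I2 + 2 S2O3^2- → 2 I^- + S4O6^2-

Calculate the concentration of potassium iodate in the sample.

n(S2O3^2-) = 0.03944 × 0.2206 = 8.700 × 10^-3 mol
n(I2) = n(S2O3^2-)/2 = 4.350 × 10^-3 mol
From the 1:3 ratio, n(IO3^-) in the aliquot = 1/3 × 4.350 × 10^-3 = 1.450 × 10^-3 mol
[IO3^-] = 1.450 × 10^-3 / 0.009987 = 0.1452 mol/L

0.1452 M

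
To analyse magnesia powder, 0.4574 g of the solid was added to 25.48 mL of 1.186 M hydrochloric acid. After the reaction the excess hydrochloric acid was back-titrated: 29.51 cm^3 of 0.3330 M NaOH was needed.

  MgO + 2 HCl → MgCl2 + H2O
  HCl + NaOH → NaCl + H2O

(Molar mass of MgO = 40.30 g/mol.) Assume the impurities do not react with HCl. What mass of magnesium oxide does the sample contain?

n(HCl) added = 0.02548 × 1.186 = 0.03022 mol
n(NaOH) used in back-titration = 0.02951 × 0.3330 = 9.827 × 10^-3 mol
n(HCl) left over = 9.827 × 10^-3 mol (1:1 ratio)
n(HCl) consumed by analyte = 0.03022 − 9.827 × 10^-3 = 0.02039 mol
From the 1:2 ratio, n(MgO) = 1/2 × 0.02039 = 0.01020 mol
mass of MgO = 0.01020 × 40.30 = 0.4109 g

0.4109 g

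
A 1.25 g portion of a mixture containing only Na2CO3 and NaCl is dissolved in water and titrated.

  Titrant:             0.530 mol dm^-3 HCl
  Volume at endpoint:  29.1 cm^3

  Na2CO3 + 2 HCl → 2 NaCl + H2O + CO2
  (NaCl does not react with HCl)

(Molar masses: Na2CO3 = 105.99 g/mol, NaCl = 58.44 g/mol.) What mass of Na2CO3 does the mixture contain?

0.817 g

n(HCl) = 0.0291 × 0.530 = 0.0154 mol
Let x = n(Na2CO3), y = n(NaCl).
Titrant: 2x = 0.0154;  mass: 105.99x + 58.44y = 1.25
Solving, x = 7.71 × 10^-3 mol, y = 7.40 × 10^-3 mol
mass of Na2CO3 = 7.71 × 10^-3 × 105.99 = 0.817 g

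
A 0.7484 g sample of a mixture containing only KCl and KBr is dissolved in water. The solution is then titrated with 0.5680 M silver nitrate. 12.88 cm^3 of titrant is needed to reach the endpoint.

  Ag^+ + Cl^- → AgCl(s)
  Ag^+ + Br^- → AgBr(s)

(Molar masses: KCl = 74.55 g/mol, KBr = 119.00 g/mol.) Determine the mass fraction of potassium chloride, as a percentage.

27.38 %

n(AgNO3) = 0.01288 × 0.5680 = 7.316 × 10^-3 mol
Let x = n(KCl), y = n(KBr).
Titrant: 1x + 1y = 7.316 × 10^-3;  mass: 74.55x + 119.00y = 0.7484
Solving, x = 2.749 × 10^-3 mol, y = 4.567 × 10^-3 mol
mass of KCl = 2.749 × 10^-3 × 74.55 = 0.2049 g
% KCl = 0.2049 / 0.7484 × 100 = 27.38 %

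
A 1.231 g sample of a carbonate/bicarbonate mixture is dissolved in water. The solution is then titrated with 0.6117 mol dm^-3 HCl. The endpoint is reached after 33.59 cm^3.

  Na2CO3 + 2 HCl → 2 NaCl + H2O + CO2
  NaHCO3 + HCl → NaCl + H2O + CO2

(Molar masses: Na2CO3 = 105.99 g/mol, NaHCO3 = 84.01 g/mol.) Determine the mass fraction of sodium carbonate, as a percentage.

n(HCl) = 0.03359 × 0.6117 = 0.02055 mol
Let x = n(Na2CO3), y = n(NaHCO3).
Titrant: 2x + 1y = 0.02055;  mass: 105.99x + 84.01y = 1.231
Solving, x = 7.982 × 10^-3 mol, y = 4.582 × 10^-3 mol
mass of Na2CO3 = 7.982 × 10^-3 × 105.99 = 0.8461 g
% Na2CO3 = 0.8461 / 1.231 × 100 = 68.73 %

68.73 %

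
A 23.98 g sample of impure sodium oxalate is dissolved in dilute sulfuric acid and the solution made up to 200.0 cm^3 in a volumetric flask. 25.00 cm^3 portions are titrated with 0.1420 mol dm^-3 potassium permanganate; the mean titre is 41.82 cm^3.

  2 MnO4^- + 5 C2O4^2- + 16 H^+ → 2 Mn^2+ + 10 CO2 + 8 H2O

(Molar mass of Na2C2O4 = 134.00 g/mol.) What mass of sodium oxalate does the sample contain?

n(KMnO4) per titration = 0.04182 × 0.1420 = 5.938 × 10^-3 mol
From the 5:2 ratio, n(Na2C2O4) in each aliquot = 5/2 × 5.938 × 10^-3 = 0.01485 mol
n(Na2C2O4) in the whole flask = 0.01485 × 200.0/25.00 = 0.1188 mol
mass of Na2C2O4 = 0.1188 × 134.00 = 15.92 g

15.92 g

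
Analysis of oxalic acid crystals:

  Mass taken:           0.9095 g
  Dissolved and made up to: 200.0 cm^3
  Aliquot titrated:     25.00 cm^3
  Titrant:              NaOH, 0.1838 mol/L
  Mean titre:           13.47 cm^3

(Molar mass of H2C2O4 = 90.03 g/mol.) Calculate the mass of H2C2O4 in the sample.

H2C2O4 + 2 NaOH → Na2C2O4 + 2 H2O
n(NaOH) per titration = 0.01347 × 0.1838 = 2.476 × 10^-3 mol
From the 1:2 ratio, n(H2C2O4) in each aliquot = 1/2 × 2.476 × 10^-3 = 1.238 × 10^-3 mol
n(H2C2O4) in the whole flask = 1.238 × 10^-3 × 200.0/25.00 = 9.903 × 10^-3 mol
mass of H2C2O4 = 9.903 × 10^-3 × 90.03 = 0.8916 g

0.8916 g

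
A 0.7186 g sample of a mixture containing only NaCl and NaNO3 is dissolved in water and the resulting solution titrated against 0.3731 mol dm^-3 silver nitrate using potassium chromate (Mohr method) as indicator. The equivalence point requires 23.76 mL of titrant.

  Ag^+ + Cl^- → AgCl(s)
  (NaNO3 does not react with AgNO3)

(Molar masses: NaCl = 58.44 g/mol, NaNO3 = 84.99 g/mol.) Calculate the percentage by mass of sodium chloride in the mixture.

n(AgNO3) = 0.02376 × 0.3731 = 8.865 × 10^-3 mol
Let x = n(NaCl), y = n(NaNO3).
Titrant: 1x = 8.865 × 10^-3;  mass: 58.44x + 84.99y = 0.7186
Solving, x = 8.865 × 10^-3 mol, y = 2.360 × 10^-3 mol
mass of NaCl = 8.865 × 10^-3 × 58.44 = 0.5181 g
% NaCl = 0.5181 / 0.7186 × 100 = 72.09 %

72.09 %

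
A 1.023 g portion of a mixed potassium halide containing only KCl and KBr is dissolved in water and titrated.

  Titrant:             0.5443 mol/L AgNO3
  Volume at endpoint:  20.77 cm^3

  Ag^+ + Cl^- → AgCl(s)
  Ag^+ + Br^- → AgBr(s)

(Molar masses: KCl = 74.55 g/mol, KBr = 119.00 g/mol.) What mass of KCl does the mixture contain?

n(AgNO3) = 0.02077 × 0.5443 = 0.01131 mol
Let x = n(KCl), y = n(KBr).
Titrant: 1x + 1y = 0.01131;  mass: 74.55x + 119.00y = 1.023
Solving, x = 7.251 × 10^-3 mol, y = 4.054 × 10^-3 mol
mass of KCl = 7.251 × 10^-3 × 74.55 = 0.5406 g

0.5406 g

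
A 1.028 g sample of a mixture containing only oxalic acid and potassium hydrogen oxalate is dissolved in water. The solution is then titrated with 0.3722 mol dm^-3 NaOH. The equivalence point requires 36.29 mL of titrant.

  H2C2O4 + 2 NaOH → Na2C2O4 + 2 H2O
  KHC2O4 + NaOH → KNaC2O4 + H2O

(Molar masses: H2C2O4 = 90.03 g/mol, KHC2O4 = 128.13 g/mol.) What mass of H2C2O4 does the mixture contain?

n(NaOH) = 0.03629 × 0.3722 = 0.01351 mol
Let x = n(H2C2O4), y = n(KHC2O4).
Titrant: 2x + 1y = 0.01351;  mass: 90.03x + 128.13y = 1.028
Solving, x = 4.227 × 10^-3 mol, y = 5.053 × 10^-3 mol
mass of H2C2O4 = 4.227 × 10^-3 × 90.03 = 0.3806 g

0.3806 g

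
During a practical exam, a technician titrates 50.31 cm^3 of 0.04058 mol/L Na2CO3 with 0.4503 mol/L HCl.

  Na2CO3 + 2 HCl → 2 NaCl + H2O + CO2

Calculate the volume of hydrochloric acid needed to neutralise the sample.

9.068 mL

n(Na2CO3) = 0.05031 L × 0.04058 mol/L = 2.042 × 10^-3 mol
From the 2:1 stoichiometry, n(HCl) = 2/1 × 2.042 × 10^-3 = 4.083 × 10^-3 mol
V(HCl) = 4.083 × 10^-3 mol / 0.4503 mol/L = 0.009068 L = 9.068 mL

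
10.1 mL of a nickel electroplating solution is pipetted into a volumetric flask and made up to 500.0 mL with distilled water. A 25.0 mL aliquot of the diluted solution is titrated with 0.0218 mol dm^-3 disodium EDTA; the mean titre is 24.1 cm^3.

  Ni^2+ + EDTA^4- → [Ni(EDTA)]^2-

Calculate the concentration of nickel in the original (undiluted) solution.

n(EDTA) = 0.0241 × 0.0218 = 5.25 × 10^-4 mol
n(Ni2+) in the aliquot = 5.25 × 10^-4 mol (1:1 ratio)
[Ni2+]_dilute = 5.25 × 10^-4 / 0.0250 = 0.0210 mol/L
Dilution factor = 500.0 / 10.1 = 49.50
[Ni2+]_stock = 0.0210 × 49.50 = 1.04 mol/L

1.04 mol/L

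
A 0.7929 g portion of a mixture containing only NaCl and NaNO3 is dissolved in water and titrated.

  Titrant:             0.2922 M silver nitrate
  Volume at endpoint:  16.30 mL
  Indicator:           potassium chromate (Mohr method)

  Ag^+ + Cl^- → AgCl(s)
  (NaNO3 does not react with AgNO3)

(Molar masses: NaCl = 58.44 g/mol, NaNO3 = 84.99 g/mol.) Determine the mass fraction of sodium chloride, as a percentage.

n(AgNO3) = 0.01630 × 0.2922 = 4.763 × 10^-3 mol
Let x = n(NaCl), y = n(NaNO3).
Titrant: 1x = 4.763 × 10^-3;  mass: 58.44x + 84.99y = 0.7929
Solving, x = 4.763 × 10^-3 mol, y = 6.054 × 10^-3 mol
mass of NaCl = 4.763 × 10^-3 × 58.44 = 0.2783 g
% NaCl = 0.2783 / 0.7929 × 100 = 35.10 %

35.10 %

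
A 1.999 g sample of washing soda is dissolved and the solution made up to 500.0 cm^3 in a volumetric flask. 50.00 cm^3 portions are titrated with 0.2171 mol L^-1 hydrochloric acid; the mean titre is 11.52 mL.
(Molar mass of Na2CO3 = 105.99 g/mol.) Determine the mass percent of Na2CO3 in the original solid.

Na2CO3 + 2 HCl → 2 NaCl + H2O + CO2
n(HCl) per titration = 0.01152 × 0.2171 = 2.501 × 10^-3 mol
From the 1:2 ratio, n(Na2CO3) in each aliquot = 1/2 × 2.501 × 10^-3 = 1.250 × 10^-3 mol
n(Na2CO3) in the whole flask = 1.250 × 10^-3 × 500.0/50.00 = 0.01250 mol
mass of Na2CO3 = 0.01250 × 105.99 = 1.325 g
% Na2CO3 = 1.325 / 1.999 × 100 = 66.30 %

66.30 %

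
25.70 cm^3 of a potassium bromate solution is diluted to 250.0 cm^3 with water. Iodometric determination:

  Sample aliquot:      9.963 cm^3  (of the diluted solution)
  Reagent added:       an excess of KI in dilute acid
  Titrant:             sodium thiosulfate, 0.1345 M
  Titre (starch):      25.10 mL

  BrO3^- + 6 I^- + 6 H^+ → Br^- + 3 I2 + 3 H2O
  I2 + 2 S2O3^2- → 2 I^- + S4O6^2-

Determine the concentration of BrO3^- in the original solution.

n(S2O3^2-) = 0.02510 × 0.1345 = 3.376 × 10^-3 mol
n(I2) = n(S2O3^2-)/2 = 1.688 × 10^-3 mol
From the 1:3 ratio, n(BrO3^-) in the aliquot = 1/3 × 1.688 × 10^-3 = 5.627 × 10^-4 mol
[BrO3^-]_dilute = 5.627 × 10^-4 / 0.009963 = 0.05647 mol/L
[BrO3^-]_original = 0.05647 × 250.0/25.70 = 0.5494 mol/L

0.5494 M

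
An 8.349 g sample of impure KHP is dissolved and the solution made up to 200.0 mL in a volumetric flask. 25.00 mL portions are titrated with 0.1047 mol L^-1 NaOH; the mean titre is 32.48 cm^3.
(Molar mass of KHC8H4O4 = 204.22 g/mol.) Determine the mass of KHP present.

5.556 g

KHC8H4O4 + NaOH → KNaC8H4O4 + H2O
n(NaOH) per titration = 0.03248 × 0.1047 = 3.401 × 10^-3 mol
n(KHC8H4O4) in each aliquot = 3.401 × 10^-3 mol (1:1 ratio)
n(KHC8H4O4) in the whole flask = 3.401 × 10^-3 × 200.0/25.00 = 0.02721 mol
mass of KHC8H4O4 = 0.02721 × 204.22 = 5.556 g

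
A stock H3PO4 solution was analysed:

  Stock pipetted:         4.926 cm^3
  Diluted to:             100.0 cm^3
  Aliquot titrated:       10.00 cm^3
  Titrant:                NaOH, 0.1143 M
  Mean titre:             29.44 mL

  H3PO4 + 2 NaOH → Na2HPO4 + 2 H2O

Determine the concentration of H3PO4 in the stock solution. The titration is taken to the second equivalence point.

3.416 M

n(NaOH) = 0.02944 × 0.1143 = 3.365 × 10^-3 mol
From the 1:2 ratio, n(H3PO4) in the aliquot = 1/2 × 3.365 × 10^-3 = 1.682 × 10^-3 mol
[H3PO4]_dilute = 1.682 × 10^-3 / 0.01000 = 0.1682 mol/L
Dilution factor = 100.0 / 4.926 = 20.30
[H3PO4]_stock = 0.1682 × 20.30 = 3.416 mol/L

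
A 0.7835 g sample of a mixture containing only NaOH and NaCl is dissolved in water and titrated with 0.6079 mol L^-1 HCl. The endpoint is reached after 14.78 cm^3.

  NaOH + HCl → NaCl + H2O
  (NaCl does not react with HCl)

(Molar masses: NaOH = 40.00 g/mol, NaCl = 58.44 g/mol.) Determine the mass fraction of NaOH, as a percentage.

45.87 %

n(HCl) = 0.01478 × 0.6079 = 8.985 × 10^-3 mol
Let x = n(NaOH), y = n(NaCl).
Titrant: 1x = 8.985 × 10^-3;  mass: 40.00x + 58.44y = 0.7835
Solving, x = 8.985 × 10^-3 mol, y = 7.257 × 10^-3 mol
mass of NaOH = 8.985 × 10^-3 × 40.00 = 0.3594 g
% NaOH = 0.3594 / 0.7835 × 100 = 45.87 %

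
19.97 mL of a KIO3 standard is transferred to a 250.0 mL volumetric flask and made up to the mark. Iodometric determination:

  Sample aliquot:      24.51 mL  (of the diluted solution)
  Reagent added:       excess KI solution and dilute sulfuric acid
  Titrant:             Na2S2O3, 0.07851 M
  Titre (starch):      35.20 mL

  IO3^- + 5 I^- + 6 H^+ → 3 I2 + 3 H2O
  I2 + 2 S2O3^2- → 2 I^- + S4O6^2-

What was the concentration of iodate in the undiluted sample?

n(S2O3^2-) = 0.03520 × 0.07851 = 2.764 × 10^-3 mol
n(I2) = n(S2O3^2-)/2 = 1.382 × 10^-3 mol
From the 1:3 ratio, n(IO3^-) in the aliquot = 1/3 × 1.382 × 10^-3 = 4.606 × 10^-4 mol
[IO3^-]_dilute = 4.606 × 10^-4 / 0.02451 = 0.01879 mol/L
[IO3^-]_original = 0.01879 × 250.0/19.97 = 0.2353 mol/L

0.2353 M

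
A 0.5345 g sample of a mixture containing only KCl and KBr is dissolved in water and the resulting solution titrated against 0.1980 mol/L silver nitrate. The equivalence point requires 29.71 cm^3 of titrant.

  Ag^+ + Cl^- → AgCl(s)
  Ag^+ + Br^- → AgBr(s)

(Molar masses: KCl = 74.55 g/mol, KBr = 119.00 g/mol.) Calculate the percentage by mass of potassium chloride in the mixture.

51.94 %

n(AgNO3) = 0.02971 × 0.1980 = 5.883 × 10^-3 mol
Let x = n(KCl), y = n(KBr).
Titrant: 1x + 1y = 5.883 × 10^-3;  mass: 74.55x + 119.00y = 0.5345
Solving, x = 3.724 × 10^-3 mol, y = 2.159 × 10^-3 mol
mass of KCl = 3.724 × 10^-3 × 74.55 = 0.2776 g
% KCl = 0.2776 / 0.5345 × 100 = 51.94 %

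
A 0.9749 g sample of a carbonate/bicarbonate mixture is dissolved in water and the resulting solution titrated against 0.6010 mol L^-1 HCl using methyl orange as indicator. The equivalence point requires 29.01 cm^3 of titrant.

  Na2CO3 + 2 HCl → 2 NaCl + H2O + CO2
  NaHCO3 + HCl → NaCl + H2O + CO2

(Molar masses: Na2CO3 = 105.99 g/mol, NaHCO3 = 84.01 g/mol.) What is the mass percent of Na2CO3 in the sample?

85.85 %

n(HCl) = 0.02901 × 0.6010 = 0.01744 mol
Let x = n(Na2CO3), y = n(NaHCO3).
Titrant: 2x + 1y = 0.01744;  mass: 105.99x + 84.01y = 0.9749
Solving, x = 7.896 × 10^-3 mol, y = 1.642 × 10^-3 mol
mass of Na2CO3 = 7.896 × 10^-3 × 105.99 = 0.8369 g
% Na2CO3 = 0.8369 / 0.9749 × 100 = 85.85 %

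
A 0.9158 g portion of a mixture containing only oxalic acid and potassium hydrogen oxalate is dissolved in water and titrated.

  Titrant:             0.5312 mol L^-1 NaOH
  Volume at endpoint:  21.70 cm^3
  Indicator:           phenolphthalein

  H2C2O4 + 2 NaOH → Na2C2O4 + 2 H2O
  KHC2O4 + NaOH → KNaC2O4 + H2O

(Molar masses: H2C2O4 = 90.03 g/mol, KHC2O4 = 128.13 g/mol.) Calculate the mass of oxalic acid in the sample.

0.3039 g

n(NaOH) = 0.02170 × 0.5312 = 0.01153 mol
Let x = n(H2C2O4), y = n(KHC2O4).
Titrant: 2x + 1y = 0.01153;  mass: 90.03x + 128.13y = 0.9158
Solving, x = 3.376 × 10^-3 mol, y = 4.775 × 10^-3 mol
mass of H2C2O4 = 3.376 × 10^-3 × 90.03 = 0.3039 g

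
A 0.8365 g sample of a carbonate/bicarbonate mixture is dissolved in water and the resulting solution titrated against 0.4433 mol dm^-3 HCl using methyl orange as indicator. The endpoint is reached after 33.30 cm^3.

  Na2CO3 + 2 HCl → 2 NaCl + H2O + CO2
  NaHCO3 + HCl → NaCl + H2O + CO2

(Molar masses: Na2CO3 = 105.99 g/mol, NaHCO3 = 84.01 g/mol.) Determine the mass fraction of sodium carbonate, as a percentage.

n(HCl) = 0.03330 × 0.4433 = 0.01476 mol
Let x = n(Na2CO3), y = n(NaHCO3).
Titrant: 2x + 1y = 0.01476;  mass: 105.99x + 84.01y = 0.8365
Solving, x = 6.507 × 10^-3 mol, y = 1.747 × 10^-3 mol
mass of Na2CO3 = 6.507 × 10^-3 × 105.99 = 0.6897 g
% Na2CO3 = 0.6897 / 0.8365 × 100 = 82.45 %

82.45 %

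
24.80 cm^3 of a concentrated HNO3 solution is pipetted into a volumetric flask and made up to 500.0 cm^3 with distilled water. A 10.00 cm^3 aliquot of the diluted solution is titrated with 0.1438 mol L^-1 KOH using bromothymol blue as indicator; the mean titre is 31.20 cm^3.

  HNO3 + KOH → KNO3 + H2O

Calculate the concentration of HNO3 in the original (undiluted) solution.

9.045 mol/L

n(KOH) = 0.03120 × 0.1438 = 4.487 × 10^-3 mol
n(HNO3) in the aliquot = 4.487 × 10^-3 mol (1:1 ratio)
[HNO3]_dilute = 4.487 × 10^-3 / 0.01000 = 0.4487 mol/L
Dilution factor = 500.0 / 24.80 = 20.16
[HNO3]_stock = 0.4487 × 20.16 = 9.045 mol/L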